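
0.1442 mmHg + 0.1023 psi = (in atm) 0.007151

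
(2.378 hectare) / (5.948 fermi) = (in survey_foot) 1.312e+19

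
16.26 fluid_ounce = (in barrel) 0.003025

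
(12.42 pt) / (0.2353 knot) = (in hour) 1.005e-05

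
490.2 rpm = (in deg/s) 2941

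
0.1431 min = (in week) 1.42e-05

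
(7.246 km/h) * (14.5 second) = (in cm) 2919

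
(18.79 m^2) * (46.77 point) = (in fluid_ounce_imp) 1.091e+04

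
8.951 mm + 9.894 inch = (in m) 0.2603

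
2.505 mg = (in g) 0.002505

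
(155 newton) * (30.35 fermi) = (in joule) 4.704e-12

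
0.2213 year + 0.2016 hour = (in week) 11.54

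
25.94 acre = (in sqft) 1.13e+06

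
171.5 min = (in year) 0.0003263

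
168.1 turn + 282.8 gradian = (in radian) 1061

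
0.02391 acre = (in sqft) 1042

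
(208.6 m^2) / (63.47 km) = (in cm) 0.3287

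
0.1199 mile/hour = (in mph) 0.1199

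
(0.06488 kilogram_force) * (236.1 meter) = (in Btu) 0.1424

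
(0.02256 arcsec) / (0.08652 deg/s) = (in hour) 2.012e-08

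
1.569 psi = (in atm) 0.1068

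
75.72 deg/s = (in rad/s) 1.322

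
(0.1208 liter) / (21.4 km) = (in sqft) 6.076e-08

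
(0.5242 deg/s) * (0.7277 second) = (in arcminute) 22.89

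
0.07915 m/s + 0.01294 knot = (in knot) 0.1668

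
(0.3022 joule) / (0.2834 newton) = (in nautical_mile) 0.0005758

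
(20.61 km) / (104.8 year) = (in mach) 1.831e-08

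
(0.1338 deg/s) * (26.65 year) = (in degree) 1.125e+08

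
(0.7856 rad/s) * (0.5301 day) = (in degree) 2.062e+06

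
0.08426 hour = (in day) 0.003511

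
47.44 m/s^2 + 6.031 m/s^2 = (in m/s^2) 53.47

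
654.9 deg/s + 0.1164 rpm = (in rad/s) 11.44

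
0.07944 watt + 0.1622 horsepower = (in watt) 121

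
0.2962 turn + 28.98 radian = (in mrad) 3.084e+04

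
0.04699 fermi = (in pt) 1.332e-13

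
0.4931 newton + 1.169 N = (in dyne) 1.662e+05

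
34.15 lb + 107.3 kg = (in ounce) 4331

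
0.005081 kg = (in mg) 5081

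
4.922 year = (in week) 256.6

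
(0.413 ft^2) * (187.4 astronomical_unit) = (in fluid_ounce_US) 3.637e+16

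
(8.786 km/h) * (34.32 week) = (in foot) 1.662e+08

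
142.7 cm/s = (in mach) 0.004191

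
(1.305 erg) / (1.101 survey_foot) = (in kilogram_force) 3.965e-08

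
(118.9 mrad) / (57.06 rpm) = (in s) 0.0199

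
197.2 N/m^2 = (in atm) 0.001946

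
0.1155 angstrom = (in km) 1.155e-14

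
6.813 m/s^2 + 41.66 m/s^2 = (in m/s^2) 48.47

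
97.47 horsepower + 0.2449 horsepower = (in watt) 7.287e+04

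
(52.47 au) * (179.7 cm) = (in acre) 3.486e+09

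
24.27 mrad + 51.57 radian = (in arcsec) 1.064e+07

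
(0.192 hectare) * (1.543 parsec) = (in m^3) 9.142e+19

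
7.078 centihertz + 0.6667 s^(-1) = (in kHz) 0.0007375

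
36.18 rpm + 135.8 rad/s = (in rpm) 1333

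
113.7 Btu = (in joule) 1.2e+05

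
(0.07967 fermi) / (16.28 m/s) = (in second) 4.894e-18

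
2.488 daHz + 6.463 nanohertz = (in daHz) 2.488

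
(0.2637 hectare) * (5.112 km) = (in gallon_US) 3.561e+09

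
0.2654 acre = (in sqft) 1.156e+04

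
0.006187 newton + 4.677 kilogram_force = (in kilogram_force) 4.678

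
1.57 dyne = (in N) 1.57e-05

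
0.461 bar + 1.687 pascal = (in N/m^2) 4.61e+04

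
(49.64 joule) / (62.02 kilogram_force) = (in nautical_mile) 4.407e-05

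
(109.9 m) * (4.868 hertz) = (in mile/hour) 1197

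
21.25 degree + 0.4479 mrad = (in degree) 21.28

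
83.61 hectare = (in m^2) 8.361e+05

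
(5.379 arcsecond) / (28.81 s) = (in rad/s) 9.052e-07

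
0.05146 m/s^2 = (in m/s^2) 0.05146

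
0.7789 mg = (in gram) 0.0007789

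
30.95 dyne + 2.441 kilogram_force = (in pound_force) 5.382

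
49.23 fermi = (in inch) 1.938e-12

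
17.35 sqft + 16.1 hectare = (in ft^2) 1.733e+06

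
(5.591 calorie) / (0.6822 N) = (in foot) 112.5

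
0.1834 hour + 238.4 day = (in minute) 3.433e+05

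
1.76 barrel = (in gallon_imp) 61.55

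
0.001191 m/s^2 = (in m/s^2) 0.001191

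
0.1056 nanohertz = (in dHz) 1.056e-09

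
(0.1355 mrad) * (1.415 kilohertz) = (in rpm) 1.831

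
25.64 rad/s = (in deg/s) 1469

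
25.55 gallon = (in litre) 96.72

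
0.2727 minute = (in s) 16.36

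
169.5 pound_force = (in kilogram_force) 76.88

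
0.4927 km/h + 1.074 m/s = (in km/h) 4.359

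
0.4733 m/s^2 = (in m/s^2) 0.4733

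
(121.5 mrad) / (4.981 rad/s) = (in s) 0.02439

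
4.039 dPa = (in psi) 5.858e-05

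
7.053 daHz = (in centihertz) 7053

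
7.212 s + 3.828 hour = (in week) 0.0228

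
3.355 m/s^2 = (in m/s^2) 3.355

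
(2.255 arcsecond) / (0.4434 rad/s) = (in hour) 6.849e-09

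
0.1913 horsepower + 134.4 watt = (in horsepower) 0.3715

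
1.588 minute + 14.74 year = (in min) 7.747e+06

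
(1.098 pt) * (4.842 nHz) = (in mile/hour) 4.195e-12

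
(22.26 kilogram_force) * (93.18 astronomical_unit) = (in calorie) 7.273e+14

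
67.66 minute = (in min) 67.66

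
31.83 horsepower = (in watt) 2.374e+04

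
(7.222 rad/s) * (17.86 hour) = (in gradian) 2.956e+07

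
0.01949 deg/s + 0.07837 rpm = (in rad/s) 0.008547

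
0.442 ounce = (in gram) 12.53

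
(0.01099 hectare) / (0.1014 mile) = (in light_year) 7.118e-17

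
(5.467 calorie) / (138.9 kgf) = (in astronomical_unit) 1.123e-13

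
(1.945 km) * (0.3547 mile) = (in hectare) 111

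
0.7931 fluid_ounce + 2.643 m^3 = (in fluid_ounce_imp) 9.302e+04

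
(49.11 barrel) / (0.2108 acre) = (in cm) 0.9153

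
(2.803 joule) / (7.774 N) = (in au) 2.41e-12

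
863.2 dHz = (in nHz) 8.632e+10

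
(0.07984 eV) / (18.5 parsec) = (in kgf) 2.285e-39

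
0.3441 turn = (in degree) 123.9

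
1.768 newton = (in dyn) 1.768e+05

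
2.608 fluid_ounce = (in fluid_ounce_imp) 2.715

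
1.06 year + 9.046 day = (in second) 3.421e+07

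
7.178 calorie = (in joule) 30.03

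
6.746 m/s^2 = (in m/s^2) 6.746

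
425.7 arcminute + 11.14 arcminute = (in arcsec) 2.621e+04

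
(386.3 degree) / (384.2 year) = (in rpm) 5.314e-09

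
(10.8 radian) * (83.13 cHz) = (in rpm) 85.73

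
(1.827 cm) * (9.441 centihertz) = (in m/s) 0.001725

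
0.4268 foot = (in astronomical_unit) 8.696e-13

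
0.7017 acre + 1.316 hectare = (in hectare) 1.6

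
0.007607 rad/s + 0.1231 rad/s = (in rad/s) 0.1307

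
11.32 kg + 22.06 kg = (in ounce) 1177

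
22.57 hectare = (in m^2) 2.257e+05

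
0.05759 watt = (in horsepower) 7.723e-05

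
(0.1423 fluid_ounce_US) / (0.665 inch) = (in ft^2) 0.002682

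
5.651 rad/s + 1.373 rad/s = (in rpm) 67.07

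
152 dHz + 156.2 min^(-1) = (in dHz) 178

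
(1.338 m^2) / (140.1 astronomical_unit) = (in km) 6.384e-17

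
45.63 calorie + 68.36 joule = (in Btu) 0.2457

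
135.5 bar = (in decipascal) 1.355e+08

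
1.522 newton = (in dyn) 1.522e+05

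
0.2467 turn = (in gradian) 98.68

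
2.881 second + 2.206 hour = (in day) 0.09195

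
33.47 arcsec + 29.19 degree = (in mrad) 509.6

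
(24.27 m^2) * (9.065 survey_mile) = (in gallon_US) 9.354e+07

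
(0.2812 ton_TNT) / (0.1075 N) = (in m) 1.094e+10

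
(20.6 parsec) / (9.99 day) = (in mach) 2.163e+09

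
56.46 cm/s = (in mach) 0.001658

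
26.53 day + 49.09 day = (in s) 6.534e+06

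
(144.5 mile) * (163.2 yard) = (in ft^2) 3.735e+08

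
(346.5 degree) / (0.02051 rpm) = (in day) 0.03259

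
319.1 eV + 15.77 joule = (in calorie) 3.769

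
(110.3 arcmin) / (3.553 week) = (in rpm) 1.426e-07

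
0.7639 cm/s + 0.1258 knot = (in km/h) 0.2605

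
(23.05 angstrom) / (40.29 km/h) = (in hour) 5.721e-14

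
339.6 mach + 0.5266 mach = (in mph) 2.591e+05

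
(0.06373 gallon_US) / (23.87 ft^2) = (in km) 1.088e-07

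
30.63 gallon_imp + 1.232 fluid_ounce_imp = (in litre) 139.3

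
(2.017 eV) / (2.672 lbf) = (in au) 1.817e-31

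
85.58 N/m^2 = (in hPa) 0.8558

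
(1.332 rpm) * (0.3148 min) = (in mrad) 2635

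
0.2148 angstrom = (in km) 2.148e-14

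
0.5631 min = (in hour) 0.009385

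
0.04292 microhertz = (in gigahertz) 4.292e-17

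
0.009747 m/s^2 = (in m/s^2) 0.009747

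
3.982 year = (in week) 207.6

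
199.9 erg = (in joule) 1.999e-05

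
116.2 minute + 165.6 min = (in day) 0.1957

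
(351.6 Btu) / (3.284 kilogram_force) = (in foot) 3.779e+04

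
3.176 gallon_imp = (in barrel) 0.09081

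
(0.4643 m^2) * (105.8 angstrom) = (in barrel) 3.09e-08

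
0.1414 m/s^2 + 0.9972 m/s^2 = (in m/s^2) 1.139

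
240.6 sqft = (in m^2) 22.35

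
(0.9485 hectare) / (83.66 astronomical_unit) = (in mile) 4.709e-13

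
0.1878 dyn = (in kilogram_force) 1.915e-07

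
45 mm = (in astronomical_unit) 3.008e-13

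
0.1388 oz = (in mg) 3935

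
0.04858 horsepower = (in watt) 36.23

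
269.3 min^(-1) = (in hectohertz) 0.04488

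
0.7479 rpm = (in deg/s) 4.487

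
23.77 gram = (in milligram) 2.377e+04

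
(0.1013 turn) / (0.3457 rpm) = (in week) 2.907e-05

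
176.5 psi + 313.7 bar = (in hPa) 3.259e+05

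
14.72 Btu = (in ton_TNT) 3.712e-06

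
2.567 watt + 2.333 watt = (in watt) 4.9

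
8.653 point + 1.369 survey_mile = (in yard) 2409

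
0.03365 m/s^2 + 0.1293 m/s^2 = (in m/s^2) 0.1629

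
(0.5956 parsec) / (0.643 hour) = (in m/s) 7.939e+12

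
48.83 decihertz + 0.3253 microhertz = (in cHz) 488.3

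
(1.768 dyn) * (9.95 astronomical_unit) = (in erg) 2.632e+14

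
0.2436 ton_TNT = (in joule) 1.019e+09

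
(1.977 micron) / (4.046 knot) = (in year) 3.012e-14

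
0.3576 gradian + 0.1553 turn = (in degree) 56.23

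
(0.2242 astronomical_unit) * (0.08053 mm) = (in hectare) 270.1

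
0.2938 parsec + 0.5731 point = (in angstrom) 9.066e+25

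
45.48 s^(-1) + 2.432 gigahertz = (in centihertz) 2.432e+11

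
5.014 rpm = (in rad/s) 0.5251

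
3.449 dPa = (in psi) 5.002e-05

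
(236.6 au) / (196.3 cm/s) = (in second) 1.803e+13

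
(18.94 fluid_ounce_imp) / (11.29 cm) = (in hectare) 4.767e-07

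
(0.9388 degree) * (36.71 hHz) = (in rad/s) 60.15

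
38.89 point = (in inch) 0.5401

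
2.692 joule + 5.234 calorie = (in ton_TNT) 5.877e-09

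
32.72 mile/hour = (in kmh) 52.66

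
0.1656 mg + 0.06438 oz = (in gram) 1.825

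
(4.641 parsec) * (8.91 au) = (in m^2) 1.909e+29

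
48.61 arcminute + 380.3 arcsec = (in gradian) 1.018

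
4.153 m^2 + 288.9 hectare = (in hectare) 288.9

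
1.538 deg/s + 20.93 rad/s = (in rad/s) 20.96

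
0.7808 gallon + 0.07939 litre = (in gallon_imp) 0.6676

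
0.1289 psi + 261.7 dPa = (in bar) 0.009149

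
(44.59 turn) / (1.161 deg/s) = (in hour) 3.841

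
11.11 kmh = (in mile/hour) 6.903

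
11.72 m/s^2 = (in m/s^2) 11.72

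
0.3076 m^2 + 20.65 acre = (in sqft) 8.995e+05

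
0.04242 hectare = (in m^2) 424.2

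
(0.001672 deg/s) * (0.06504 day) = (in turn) 0.0261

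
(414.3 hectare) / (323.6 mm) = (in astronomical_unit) 8.558e-05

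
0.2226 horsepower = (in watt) 166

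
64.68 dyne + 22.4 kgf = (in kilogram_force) 22.4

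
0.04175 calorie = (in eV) 1.09e+18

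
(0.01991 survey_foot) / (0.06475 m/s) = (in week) 1.55e-07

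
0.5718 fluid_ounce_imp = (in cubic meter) 1.625e-05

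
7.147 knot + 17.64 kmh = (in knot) 16.67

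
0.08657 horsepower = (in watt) 64.56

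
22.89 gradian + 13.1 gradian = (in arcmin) 1943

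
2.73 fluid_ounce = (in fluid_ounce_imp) 2.842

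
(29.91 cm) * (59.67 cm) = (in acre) 4.41e-05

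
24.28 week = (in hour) 4079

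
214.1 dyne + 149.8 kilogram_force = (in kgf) 149.8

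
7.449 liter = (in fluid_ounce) 251.9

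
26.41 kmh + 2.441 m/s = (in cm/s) 977.7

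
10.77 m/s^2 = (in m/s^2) 10.77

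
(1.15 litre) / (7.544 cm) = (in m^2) 0.01524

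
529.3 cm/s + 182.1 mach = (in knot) 1.205e+05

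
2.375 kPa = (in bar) 0.02375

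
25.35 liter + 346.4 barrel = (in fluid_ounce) 1.863e+06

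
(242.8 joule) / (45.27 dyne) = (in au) 3.585e-06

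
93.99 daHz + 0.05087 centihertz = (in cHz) 9.399e+04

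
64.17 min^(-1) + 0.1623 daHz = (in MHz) 2.693e-06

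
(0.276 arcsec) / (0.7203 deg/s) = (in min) 1.774e-06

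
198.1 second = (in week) 0.0003275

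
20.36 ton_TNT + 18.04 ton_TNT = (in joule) 1.607e+11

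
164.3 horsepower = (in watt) 1.225e+05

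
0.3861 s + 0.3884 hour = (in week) 0.002313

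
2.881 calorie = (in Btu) 0.01143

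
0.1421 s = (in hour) 3.947e-05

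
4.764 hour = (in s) 1.715e+04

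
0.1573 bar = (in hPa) 157.3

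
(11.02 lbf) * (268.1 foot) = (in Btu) 3.797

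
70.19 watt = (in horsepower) 0.09413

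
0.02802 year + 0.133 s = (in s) 8.836e+05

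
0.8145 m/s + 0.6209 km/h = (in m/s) 0.987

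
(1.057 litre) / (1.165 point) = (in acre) 0.0006355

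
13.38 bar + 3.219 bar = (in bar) 16.6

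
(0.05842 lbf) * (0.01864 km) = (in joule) 4.844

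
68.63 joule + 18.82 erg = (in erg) 6.863e+08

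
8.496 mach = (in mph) 6471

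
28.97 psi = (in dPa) 1.997e+06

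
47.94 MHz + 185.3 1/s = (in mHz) 4.794e+10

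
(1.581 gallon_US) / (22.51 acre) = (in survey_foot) 2.155e-07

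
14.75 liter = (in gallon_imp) 3.245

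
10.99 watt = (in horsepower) 0.01474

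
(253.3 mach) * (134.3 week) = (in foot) 2.298e+13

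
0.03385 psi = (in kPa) 0.2334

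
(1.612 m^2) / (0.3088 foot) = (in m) 17.13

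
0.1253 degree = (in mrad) 2.187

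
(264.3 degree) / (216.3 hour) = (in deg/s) 0.0003394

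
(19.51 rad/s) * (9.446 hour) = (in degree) 3.801e+07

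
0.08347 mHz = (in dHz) 0.0008347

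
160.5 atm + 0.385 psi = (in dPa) 1.627e+08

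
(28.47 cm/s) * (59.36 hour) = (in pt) 1.725e+08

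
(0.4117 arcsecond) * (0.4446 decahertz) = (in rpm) 8.474e-05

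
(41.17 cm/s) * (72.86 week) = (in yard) 1.984e+07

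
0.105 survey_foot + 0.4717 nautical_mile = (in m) 873.6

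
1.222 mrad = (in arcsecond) 252.1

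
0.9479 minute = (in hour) 0.0158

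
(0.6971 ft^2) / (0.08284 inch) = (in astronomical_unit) 2.057e-10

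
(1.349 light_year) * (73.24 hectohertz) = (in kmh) 3.365e+20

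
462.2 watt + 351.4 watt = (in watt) 813.6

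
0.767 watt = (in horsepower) 0.001029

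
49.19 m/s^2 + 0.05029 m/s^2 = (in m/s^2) 49.24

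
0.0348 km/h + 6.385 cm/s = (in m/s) 0.07352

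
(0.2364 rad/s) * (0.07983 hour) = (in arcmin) 2.336e+05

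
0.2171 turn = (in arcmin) 4689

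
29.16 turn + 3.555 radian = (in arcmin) 6.421e+05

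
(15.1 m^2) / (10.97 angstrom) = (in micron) 1.376e+16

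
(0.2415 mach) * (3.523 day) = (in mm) 2.503e+10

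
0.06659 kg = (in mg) 6.659e+04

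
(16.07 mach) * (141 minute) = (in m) 4.629e+07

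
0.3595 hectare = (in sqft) 3.87e+04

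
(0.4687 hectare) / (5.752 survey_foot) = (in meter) 2673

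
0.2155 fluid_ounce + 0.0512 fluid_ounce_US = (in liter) 0.007887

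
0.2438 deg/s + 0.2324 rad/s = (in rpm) 2.26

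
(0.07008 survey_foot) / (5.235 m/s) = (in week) 6.747e-09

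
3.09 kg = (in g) 3090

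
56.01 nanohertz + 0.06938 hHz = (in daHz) 0.6938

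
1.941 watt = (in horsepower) 0.002603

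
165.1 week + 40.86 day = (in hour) 2.872e+04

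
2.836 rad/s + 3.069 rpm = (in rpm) 30.15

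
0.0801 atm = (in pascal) 8116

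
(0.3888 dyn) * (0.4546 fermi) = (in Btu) 1.675e-24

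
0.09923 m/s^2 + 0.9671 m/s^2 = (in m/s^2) 1.066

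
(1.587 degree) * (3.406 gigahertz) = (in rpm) 9.009e+08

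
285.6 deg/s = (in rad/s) 4.985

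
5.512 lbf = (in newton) 24.52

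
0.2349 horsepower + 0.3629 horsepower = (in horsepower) 0.5978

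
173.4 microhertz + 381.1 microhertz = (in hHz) 5.545e-06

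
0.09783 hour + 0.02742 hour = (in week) 0.0007455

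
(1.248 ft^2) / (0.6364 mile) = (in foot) 0.0003714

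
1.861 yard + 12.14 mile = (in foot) 6.41e+04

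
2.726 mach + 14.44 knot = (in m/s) 935.6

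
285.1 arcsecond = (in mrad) 1.382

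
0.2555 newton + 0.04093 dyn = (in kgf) 0.02605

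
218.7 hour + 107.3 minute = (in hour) 220.5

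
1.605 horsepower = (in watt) 1197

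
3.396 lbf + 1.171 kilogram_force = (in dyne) 2.659e+06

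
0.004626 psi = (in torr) 0.2392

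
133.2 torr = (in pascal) 1.776e+04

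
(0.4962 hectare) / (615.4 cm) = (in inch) 3.174e+04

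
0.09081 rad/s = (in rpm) 0.8672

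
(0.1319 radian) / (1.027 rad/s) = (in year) 4.073e-09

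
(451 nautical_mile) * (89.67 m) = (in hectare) 7490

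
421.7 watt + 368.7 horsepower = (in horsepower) 369.3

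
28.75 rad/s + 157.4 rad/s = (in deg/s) 1.067e+04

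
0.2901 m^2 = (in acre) 7.169e-05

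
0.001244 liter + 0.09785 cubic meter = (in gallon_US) 25.85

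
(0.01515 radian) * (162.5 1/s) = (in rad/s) 2.462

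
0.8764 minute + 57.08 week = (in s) 3.452e+07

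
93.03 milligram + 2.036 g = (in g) 2.129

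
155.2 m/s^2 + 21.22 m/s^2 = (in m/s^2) 176.4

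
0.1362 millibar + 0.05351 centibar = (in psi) 0.009736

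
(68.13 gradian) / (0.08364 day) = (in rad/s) 0.0001481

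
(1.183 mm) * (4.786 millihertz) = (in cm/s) 0.0005662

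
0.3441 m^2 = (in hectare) 3.441e-05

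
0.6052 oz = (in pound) 0.03782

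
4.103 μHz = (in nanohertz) 4103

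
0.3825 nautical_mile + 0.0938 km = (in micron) 8.022e+08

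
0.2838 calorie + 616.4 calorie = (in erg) 2.58e+10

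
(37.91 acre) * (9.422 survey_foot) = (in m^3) 4.406e+05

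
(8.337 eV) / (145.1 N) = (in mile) 5.72e-24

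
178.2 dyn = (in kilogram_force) 0.0001817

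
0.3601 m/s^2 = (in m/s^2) 0.3601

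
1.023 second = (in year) 3.244e-08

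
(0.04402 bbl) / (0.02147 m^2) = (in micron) 3.26e+05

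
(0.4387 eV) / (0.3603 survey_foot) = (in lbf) 1.439e-19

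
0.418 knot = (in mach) 0.0006315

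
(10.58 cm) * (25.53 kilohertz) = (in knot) 5250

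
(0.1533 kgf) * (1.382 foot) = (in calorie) 0.1514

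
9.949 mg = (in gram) 0.009949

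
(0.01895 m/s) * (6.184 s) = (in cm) 11.72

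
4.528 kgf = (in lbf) 9.983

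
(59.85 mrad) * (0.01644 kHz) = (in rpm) 9.396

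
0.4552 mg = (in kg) 4.552e-07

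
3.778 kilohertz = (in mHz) 3.778e+06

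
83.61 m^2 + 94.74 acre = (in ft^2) 4.128e+06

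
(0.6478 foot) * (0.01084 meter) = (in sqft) 0.02304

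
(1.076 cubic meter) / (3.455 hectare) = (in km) 3.114e-08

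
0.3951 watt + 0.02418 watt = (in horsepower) 0.0005623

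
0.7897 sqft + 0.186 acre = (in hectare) 0.07528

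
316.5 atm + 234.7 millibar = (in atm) 316.7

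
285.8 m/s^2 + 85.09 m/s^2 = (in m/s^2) 370.9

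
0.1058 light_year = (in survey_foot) 3.284e+15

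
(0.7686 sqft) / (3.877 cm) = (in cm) 184.2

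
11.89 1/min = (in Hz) 0.1982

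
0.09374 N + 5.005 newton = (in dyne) 5.099e+05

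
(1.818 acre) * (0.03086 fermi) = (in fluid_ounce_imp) 7.991e-09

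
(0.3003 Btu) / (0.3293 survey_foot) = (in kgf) 321.9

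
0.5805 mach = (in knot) 384.2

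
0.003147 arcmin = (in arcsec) 0.1888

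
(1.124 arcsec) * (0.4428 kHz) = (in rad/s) 0.002413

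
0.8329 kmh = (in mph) 0.5175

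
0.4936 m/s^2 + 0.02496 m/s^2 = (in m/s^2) 0.5186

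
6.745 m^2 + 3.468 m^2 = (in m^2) 10.21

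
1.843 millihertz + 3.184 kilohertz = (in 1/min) 1.91e+05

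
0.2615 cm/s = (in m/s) 0.002615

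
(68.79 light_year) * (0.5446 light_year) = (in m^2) 3.353e+33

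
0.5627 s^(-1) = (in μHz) 5.627e+05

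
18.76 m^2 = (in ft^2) 201.9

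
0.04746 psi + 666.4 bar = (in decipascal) 6.664e+08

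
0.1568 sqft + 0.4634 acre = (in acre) 0.4634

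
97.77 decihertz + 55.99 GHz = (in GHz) 55.99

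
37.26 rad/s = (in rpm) 355.8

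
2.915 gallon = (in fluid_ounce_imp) 388.4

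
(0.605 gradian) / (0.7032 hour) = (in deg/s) 0.0002151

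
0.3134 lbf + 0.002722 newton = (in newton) 1.397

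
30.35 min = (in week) 0.003011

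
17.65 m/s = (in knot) 34.31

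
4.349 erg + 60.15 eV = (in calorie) 1.039e-07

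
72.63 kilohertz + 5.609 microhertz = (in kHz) 72.63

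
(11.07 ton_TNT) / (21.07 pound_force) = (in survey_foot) 1.621e+09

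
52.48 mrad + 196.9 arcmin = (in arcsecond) 2.264e+04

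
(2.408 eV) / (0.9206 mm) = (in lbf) 9.421e-17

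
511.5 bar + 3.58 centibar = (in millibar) 5.115e+05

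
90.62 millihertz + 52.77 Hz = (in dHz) 528.6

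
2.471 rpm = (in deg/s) 14.83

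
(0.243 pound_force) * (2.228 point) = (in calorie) 0.0002031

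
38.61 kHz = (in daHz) 3861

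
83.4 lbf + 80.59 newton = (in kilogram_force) 46.05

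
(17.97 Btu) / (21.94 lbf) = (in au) 1.299e-09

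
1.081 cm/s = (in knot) 0.02101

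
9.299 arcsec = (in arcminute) 0.155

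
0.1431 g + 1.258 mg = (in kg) 0.0001444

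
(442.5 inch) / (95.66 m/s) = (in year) 3.726e-09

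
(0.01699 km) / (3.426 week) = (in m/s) 8.2e-06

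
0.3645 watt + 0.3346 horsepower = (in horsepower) 0.3351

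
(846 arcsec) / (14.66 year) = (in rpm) 8.472e-11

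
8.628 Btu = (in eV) 5.682e+22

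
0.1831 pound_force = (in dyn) 8.145e+04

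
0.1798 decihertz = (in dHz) 0.1798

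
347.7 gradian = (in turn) 0.8693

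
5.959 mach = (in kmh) 7305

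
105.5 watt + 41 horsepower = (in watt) 3.068e+04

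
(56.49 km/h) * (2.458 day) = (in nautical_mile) 1799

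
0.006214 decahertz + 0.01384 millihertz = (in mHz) 62.15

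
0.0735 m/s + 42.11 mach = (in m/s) 1.434e+04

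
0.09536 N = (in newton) 0.09536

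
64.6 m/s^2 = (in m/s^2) 64.6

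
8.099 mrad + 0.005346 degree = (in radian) 0.008192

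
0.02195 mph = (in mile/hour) 0.02195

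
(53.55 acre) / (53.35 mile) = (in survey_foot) 8.281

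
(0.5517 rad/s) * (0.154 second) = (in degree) 4.868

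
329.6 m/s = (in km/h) 1187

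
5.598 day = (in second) 4.837e+05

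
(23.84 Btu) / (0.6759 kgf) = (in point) 1.076e+07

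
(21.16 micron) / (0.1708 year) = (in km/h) 1.414e-11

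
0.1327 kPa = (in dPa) 1327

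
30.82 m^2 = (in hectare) 0.003082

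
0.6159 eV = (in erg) 9.868e-13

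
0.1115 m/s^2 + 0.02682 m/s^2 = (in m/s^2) 0.1383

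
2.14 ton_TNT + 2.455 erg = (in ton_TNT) 2.14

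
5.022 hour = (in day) 0.2093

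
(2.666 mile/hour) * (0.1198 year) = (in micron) 4.503e+12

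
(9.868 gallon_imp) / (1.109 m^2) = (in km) 4.045e-05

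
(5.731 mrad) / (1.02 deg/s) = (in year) 1.021e-08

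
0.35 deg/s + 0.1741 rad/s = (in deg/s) 10.33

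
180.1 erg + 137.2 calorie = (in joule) 574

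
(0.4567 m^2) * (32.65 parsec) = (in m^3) 4.601e+17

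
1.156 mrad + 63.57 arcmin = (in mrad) 19.65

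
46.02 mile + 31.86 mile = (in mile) 77.88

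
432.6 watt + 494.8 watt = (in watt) 927.4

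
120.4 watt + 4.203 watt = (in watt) 124.6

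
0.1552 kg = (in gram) 155.2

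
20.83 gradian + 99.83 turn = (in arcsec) 1.294e+08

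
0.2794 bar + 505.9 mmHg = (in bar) 0.9539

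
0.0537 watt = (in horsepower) 7.201e-05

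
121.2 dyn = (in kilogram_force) 0.0001236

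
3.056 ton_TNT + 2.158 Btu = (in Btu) 1.212e+07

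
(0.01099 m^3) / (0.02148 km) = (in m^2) 0.0005116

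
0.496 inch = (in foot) 0.04133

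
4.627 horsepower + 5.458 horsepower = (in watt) 7520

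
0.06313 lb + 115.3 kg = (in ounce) 4068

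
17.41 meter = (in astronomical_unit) 1.164e-10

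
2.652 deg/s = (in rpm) 0.442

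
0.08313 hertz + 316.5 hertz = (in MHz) 0.0003166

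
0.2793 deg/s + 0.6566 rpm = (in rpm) 0.7032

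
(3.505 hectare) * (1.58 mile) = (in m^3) 8.912e+07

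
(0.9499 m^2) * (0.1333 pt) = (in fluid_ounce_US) 1.51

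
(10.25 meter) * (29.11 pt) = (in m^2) 0.1053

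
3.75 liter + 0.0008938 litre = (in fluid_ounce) 126.8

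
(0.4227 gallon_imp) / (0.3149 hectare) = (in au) 4.079e-18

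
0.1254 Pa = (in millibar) 0.001254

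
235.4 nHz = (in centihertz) 2.354e-05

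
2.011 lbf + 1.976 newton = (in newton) 10.92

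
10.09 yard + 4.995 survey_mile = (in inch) 3.168e+05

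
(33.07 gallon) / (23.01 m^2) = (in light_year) 5.751e-19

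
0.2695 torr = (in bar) 0.0003593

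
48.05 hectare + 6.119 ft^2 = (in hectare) 48.05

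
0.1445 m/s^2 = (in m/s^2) 0.1445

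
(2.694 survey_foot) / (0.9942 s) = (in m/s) 0.8259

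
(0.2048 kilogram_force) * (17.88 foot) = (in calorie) 2.616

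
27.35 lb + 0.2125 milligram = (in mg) 1.241e+07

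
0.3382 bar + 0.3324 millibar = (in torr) 253.9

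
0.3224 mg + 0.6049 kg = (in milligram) 6.049e+05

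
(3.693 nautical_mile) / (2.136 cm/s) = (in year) 0.01015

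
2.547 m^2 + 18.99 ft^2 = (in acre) 0.001065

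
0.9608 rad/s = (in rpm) 9.175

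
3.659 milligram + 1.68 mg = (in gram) 0.005339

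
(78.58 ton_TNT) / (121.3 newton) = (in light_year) 2.865e-07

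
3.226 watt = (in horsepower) 0.004326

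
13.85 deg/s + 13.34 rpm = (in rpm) 15.65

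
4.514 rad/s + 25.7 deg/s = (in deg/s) 284.3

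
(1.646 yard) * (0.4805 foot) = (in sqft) 2.373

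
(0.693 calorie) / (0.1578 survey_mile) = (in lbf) 0.002567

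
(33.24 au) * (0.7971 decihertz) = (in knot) 7.705e+11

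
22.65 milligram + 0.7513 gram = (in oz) 0.0273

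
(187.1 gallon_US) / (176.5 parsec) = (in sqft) 1.4e-18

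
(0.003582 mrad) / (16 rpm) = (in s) 2.138e-06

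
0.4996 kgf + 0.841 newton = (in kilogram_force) 0.5854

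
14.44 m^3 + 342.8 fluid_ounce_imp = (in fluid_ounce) 4.886e+05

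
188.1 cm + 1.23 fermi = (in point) 5332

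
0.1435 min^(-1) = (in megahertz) 2.392e-09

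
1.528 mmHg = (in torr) 1.528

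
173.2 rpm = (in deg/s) 1039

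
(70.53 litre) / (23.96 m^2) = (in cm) 0.2944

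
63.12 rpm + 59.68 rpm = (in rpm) 122.8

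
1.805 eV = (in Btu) 2.741e-22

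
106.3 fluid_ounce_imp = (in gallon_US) 0.7979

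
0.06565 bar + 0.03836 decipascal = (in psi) 0.9522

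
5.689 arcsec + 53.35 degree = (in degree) 53.35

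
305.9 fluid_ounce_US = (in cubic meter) 0.009047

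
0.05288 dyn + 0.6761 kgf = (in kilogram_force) 0.6761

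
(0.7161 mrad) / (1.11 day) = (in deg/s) 4.278e-07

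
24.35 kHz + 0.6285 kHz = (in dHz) 2.498e+05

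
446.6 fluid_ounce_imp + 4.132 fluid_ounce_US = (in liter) 12.81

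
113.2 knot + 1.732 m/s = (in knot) 116.6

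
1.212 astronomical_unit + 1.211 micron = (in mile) 1.127e+08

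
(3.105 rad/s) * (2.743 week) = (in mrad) 5.151e+09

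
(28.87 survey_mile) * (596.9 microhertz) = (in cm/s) 2773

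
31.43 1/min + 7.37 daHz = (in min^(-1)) 4453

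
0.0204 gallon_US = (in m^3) 7.722e-05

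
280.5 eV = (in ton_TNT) 1.074e-26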